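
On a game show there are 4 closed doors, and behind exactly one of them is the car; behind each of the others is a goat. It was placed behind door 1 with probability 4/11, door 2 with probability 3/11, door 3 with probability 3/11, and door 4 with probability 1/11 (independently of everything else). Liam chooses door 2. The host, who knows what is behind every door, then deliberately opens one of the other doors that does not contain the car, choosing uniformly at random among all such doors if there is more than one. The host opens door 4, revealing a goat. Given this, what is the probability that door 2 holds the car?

Consider each possible location of the car in turn.
If it is behind door 1 (prior 4/11): the host has 2 equally likely choices, so probability 1/2; weight (4/11)·(1/2) = 2/11.
If it is behind door 2 (prior 3/11): the host has 3 equally likely choices, so probability 1/3; weight (3/11)·(1/3) = 1/11.
If it is behind door 3 (prior 3/11): the host has 2 equally likely choices, so probability 1/2; weight (3/11)·(1/2) = 3/22.
If it is behind door 4 (prior 1/11): the host opened door 4, so this case is ruled out; weight (1/11)·0 = 0.
The weights sum to 9/22.
So P(the car behind door 2 | the host opened door 4) = (1/11) / (9/22) = 2/9.

2/9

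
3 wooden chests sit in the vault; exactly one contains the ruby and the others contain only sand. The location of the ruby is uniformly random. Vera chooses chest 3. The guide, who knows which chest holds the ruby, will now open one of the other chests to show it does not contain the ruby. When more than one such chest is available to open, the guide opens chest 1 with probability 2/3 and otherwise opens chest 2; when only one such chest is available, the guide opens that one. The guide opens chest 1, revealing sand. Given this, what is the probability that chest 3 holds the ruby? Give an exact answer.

2/5

Apply Bayes' rule, conditioning on where the ruby actually is.
If it is in chest 1 (prior 1/3): the guide opened chest 1, so this case is ruled out; weight (1/3)·0 = 0.
If it is in chest 2 (prior 1/3): only chest 1 is available, probability 1; weight (1/3)·1 = 1/3.
If it is in chest 3 (prior 1/3): chest 1 is available, opened with probability 2/3; weight (1/3)·(2/3) = 2/9.
The weights sum to 5/9.
So P(the ruby in chest 3 | the guide opened chest 1) = (2/9) / (5/9) = 2/5.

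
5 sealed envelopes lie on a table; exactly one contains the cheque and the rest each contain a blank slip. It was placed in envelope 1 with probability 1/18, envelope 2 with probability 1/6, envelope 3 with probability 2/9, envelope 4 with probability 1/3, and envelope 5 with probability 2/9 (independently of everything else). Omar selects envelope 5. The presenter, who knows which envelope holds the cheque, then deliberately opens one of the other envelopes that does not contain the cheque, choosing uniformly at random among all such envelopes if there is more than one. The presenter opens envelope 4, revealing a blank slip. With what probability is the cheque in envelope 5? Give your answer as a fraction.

Apply Bayes' rule, conditioning on where the cheque actually is.
If it is in envelope 1 (prior 1/18): the presenter has 3 equally likely choices, so probability 1/3; weight (1/18)·(1/3) = 1/54.
If it is in envelope 2 (prior 1/6): the presenter has 3 equally likely choices, so probability 1/3; weight (1/6)·(1/3) = 1/18.
If it is in envelope 3 (prior 2/9): the presenter has 3 equally likely choices, so probability 1/3; weight (2/9)·(1/3) = 2/27.
If it is in envelope 4 (prior 1/3): the presenter opened envelope 4, so this case is ruled out; weight (1/3)·0 = 0.
If it is in envelope 5 (prior 2/9): the presenter has 4 equally likely choices, so probability 1/4; weight (2/9)·(1/4) = 1/18.
The weights sum to 11/54.
So P(the cheque in envelope 5 | the presenter opened envelope 4) = (1/18) / (11/54) = 3/11.

3/11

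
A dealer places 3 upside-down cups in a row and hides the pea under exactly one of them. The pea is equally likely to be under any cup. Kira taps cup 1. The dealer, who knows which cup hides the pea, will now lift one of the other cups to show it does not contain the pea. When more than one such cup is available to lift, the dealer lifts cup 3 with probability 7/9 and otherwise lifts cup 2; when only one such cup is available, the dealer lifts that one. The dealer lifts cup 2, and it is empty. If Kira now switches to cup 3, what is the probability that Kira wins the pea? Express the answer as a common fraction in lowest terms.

Consider each possible location of the pea in turn.
If it is under cup 1 (prior 1/3): cup 3 is available but not opened, probability 2/9; weight (1/3)·(2/9) = 2/27.
If it is under cup 2 (prior 1/3): the dealer opened cup 2, so this case is ruled out; weight (1/3)·0 = 0.
If it is under cup 3 (prior 1/3): only cup 2 is available, probability 1; weight (1/3)·1 = 1/3.
The weights sum to 11/27.
So P(the pea under cup 3 | the dealer opened cup 2) = (1/3) / (11/27) = 9/11.

9/11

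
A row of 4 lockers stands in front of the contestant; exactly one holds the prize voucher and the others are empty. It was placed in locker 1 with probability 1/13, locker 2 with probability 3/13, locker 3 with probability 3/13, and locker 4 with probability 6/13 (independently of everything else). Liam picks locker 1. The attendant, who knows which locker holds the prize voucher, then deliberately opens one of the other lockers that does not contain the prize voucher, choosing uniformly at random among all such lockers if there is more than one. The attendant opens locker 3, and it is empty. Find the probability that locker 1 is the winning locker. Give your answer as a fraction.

2/29

Condition on the true location of the prize voucher.
If it is in locker 1 (prior 1/13): the attendant has 3 equally likely choices, so probability 1/3; weight (1/13)·(1/3) = 1/39.
If it is in locker 2 (prior 3/13): the attendant has 2 equally likely choices, so probability 1/2; weight (3/13)·(1/2) = 3/26.
If it is in locker 3 (prior 3/13): the attendant opened locker 3, so this case is ruled out; weight (3/13)·0 = 0.
If it is in locker 4 (prior 6/13): the attendant has 2 equally likely choices, so probability 1/2; weight (6/13)·(1/2) = 3/13.
The weights sum to 29/78.
So P(the prize voucher in locker 1 | the attendant opened locker 3) = (1/39) / (29/78) = 2/29.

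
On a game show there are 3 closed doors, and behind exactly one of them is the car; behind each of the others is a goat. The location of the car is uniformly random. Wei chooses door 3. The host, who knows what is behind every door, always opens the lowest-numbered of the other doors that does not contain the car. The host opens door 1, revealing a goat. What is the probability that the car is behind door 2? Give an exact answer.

Apply Bayes' rule, conditioning on where the car actually is.
If it is behind door 1 (prior 1/3): the host opened door 1, so this case is ruled out; weight (1/3)·0 = 0.
If it is behind either of doors 2 and 3 (prior 1/3 each): door 1 is the lowest-numbered option available, probability 1; weight (1/3)·1 = 1/3 each.
The weights sum to 2/3.
So P(the car behind door 2 | the host opened door 1) = (1/3) / (2/3) = 1/2.

1/2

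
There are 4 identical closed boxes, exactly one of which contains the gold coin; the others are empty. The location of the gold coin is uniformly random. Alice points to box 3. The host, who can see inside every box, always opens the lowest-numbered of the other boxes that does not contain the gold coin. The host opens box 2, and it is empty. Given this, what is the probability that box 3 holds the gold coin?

Condition on the true location of the gold coin.
If it is in box 1 (prior 1/4): box 2 is the lowest-numbered option available, probability 1; weight (1/4)·1 = 1/4.
If it is in box 2 (prior 1/4): the host opened box 2, so this case is ruled out; weight (1/4)·0 = 0.
If it is in either of boxes 3 and 4 (prior 1/4 each): the host would have opened box 1 instead, probability 0; weight (1/4)·0 = 0 each.
The weights sum to 1/4.
So P(the gold coin in box 3 | the host opened box 2) = 0 / (1/4) = 0.

0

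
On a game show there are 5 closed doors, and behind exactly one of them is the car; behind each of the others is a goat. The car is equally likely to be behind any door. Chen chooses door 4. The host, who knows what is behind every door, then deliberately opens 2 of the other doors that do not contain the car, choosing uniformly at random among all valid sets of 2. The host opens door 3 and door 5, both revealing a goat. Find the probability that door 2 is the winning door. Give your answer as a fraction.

Consider each possible location of the car in turn.
If it is behind either of doors 1 and 2 (prior 1/5 each): the host has 3 equally likely choices, so probability 1/3; weight (1/5)·(1/3) = 1/15 each.
If it is behind either of doors 3 and 5 (prior 1/5 each): that door was opened and seen not to hold the prize — ruled out; weight (1/5)·0 = 0 each.
If it is behind door 4 (prior 1/5): the host has 6 equally likely choices, so probability 1/6; weight (1/5)·(1/6) = 1/30.
The weights sum to 1/6.
So P(the car behind door 2 | the host opened door 3 and door 5) = (1/15) / (1/6) = 2/5.

2/5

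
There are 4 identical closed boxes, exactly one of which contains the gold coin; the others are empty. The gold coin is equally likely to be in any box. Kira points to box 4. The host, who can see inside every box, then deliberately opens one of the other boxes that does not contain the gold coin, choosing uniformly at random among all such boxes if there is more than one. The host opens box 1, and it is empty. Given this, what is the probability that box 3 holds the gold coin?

3/8

Condition on the true location of the gold coin.
If it is in box 1 (prior 1/4): the host opened box 1, so this case is ruled out; weight (1/4)·0 = 0.
If it is in either of boxes 2 and 3 (prior 1/4 each): the host has 2 equally likely choices, so probability 1/2; weight (1/4)·(1/2) = 1/8 each.
If it is in box 4 (prior 1/4): the host has 3 equally likely choices, so probability 1/3; weight (1/4)·(1/3) = 1/12.
The weights sum to 1/3.
So P(the gold coin in box 3 | the host opened box 1) = (1/8) / (1/3) = 3/8.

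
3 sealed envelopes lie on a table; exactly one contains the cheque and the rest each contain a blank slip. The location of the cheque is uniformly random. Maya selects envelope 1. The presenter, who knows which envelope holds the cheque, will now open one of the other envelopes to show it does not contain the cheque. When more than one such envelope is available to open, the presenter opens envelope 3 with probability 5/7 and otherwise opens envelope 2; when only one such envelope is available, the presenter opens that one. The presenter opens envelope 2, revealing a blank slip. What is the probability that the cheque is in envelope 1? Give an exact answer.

Condition on the true location of the cheque.
If it is in envelope 1 (prior 1/3): envelope 3 is available but not opened, probability 2/7; weight (1/3)·(2/7) = 2/21.
If it is in envelope 2 (prior 1/3): the presenter opened envelope 2, so this case is ruled out; weight (1/3)·0 = 0.
If it is in envelope 3 (prior 1/3): only envelope 2 is available, probability 1; weight (1/3)·1 = 1/3.
The weights sum to 3/7.
So P(the cheque in envelope 1 | the presenter opened envelope 2) = (2/21) / (3/7) = 2/9.

2/9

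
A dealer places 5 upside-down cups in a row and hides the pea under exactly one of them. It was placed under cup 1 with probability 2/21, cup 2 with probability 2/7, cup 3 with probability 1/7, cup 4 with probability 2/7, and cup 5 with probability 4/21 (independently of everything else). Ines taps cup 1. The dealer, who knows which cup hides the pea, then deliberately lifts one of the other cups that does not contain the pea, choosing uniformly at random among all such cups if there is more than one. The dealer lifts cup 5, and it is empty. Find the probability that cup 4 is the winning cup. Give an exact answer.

Condition on the true location of the pea.
If it is under cup 1 (prior 2/21): the dealer has 4 equally likely choices, so probability 1/4; weight (2/21)·(1/4) = 1/42.
If it is under either of cups 2 and 4 (prior 2/7 each): the dealer has 3 equally likely choices, so probability 1/3; weight (2/7)·(1/3) = 2/21 each.
If it is under cup 3 (prior 1/7): the dealer has 3 equally likely choices, so probability 1/3; weight (1/7)·(1/3) = 1/21.
If it is under cup 5 (prior 4/21): the dealer opened cup 5, so this case is ruled out; weight (4/21)·0 = 0.
The weights sum to 11/42.
So P(the pea under cup 4 | the dealer opened cup 5) = (2/21) / (11/42) = 4/11.

4/11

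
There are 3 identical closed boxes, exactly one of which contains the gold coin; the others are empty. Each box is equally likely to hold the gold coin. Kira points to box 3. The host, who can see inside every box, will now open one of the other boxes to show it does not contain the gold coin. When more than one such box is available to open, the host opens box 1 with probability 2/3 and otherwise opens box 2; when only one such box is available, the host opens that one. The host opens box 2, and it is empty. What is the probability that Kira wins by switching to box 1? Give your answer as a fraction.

3/4

Apply Bayes' rule, conditioning on where the gold coin actually is.
If it is in box 1 (prior 1/3): only box 2 is available, probability 1; weight (1/3)·1 = 1/3.
If it is in box 2 (prior 1/3): the host opened box 2, so this case is ruled out; weight (1/3)·0 = 0.
If it is in box 3 (prior 1/3): box 1 is available but not opened, probability 1/3; weight (1/3)·(1/3) = 1/9.
The weights sum to 4/9.
So P(the gold coin in box 1 | the host opened box 2) = (1/3) / (4/9) = 3/4.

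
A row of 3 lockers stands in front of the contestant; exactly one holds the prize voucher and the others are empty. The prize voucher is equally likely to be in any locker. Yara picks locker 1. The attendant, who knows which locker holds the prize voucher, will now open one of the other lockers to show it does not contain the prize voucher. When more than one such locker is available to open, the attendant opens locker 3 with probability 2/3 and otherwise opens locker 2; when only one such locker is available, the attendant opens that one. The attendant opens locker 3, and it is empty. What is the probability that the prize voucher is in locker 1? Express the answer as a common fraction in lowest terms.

2/5

Consider each possible location of the prize voucher in turn.
If it is in locker 1 (prior 1/3): locker 3 is available, opened with probability 2/3; weight (1/3)·(2/3) = 2/9.
If it is in locker 2 (prior 1/3): only locker 3 is available, probability 1; weight (1/3)·1 = 1/3.
If it is in locker 3 (prior 1/3): the attendant opened locker 3, so this case is ruled out; weight (1/3)·0 = 0.
The weights sum to 5/9.
So P(the prize voucher in locker 1 | the attendant opened locker 3) = (2/9) / (5/9) = 2/5.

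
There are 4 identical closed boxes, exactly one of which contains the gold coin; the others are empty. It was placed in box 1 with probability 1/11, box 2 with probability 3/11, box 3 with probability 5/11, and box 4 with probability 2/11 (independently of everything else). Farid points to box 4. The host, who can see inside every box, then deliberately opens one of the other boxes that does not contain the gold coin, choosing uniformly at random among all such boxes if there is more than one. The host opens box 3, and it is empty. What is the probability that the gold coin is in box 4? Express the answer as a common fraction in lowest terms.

Apply Bayes' rule, conditioning on where the gold coin actually is.
If it is in box 1 (prior 1/11): the host has 2 equally likely choices, so probability 1/2; weight (1/11)·(1/2) = 1/22.
If it is in box 2 (prior 3/11): the host has 2 equally likely choices, so probability 1/2; weight (3/11)·(1/2) = 3/22.
If it is in box 3 (prior 5/11): the host opened box 3, so this case is ruled out; weight (5/11)·0 = 0.
If it is in box 4 (prior 2/11): the host has 3 equally likely choices, so probability 1/3; weight (2/11)·(1/3) = 2/33.
The weights sum to 8/33.
So P(the gold coin in box 4 | the host opened box 3) = (2/33) / (8/33) = 1/4.

1/4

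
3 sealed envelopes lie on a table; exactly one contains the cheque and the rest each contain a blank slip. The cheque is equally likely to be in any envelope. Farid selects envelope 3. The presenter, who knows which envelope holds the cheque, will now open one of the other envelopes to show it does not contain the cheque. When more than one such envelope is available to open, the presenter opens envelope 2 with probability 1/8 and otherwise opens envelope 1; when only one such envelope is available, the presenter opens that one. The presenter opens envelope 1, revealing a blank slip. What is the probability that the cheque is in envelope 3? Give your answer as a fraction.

7/15

Condition on the true location of the cheque.
If it is in envelope 1 (prior 1/3): the presenter opened envelope 1, so this case is ruled out; weight (1/3)·0 = 0.
If it is in envelope 2 (prior 1/3): only envelope 1 is available, probability 1; weight (1/3)·1 = 1/3.
If it is in envelope 3 (prior 1/3): envelope 2 is available but not opened, probability 7/8; weight (1/3)·(7/8) = 7/24.
The weights sum to 5/8.
So P(the cheque in envelope 3 | the presenter opened envelope 1) = (7/24) / (5/8) = 7/15.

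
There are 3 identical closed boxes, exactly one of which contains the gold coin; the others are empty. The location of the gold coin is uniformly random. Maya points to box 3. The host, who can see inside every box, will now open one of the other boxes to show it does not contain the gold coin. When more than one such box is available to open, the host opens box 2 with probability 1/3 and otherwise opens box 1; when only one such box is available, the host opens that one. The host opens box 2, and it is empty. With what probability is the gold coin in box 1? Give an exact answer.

3/4

Consider each possible location of the gold coin in turn.
If it is in box 1 (prior 1/3): only box 2 is available, probability 1; weight (1/3)·1 = 1/3.
If it is in box 2 (prior 1/3): the host opened box 2, so this case is ruled out; weight (1/3)·0 = 0.
If it is in box 3 (prior 1/3): box 2 is available, opened with probability 1/3; weight (1/3)·(1/3) = 1/9.
The weights sum to 4/9.
So P(the gold coin in box 1 | the host opened box 2) = (1/3) / (4/9) = 3/4.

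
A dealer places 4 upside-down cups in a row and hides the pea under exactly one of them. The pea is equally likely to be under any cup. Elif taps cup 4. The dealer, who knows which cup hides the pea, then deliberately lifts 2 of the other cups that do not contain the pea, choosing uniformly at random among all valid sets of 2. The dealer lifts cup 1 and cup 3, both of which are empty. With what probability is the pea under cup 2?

3/4

Condition on the true location of the pea.
If it is under either of cups 1 and 3 (prior 1/4 each): that cup was opened and seen not to hold the prize — ruled out; weight (1/4)·0 = 0 each.
If it is under cup 2 (prior 1/4): the dealer has no choice, probability 1; weight (1/4)·1 = 1/4.
If it is under cup 4 (prior 1/4): the dealer has 3 equally likely choices, so probability 1/3; weight (1/4)·(1/3) = 1/12.
The weights sum to 1/3.
So P(the pea under cup 2 | the dealer opened cup 1 and cup 3) = (1/4) / (1/3) = 3/4.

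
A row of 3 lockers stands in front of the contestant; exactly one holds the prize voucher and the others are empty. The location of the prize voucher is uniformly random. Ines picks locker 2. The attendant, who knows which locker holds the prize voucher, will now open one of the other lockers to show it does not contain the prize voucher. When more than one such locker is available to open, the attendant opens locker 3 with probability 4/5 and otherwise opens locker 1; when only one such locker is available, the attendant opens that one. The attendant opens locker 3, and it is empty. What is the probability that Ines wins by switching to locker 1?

5/9

Consider each possible location of the prize voucher in turn.
If it is in locker 1 (prior 1/3): only locker 3 is available, probability 1; weight (1/3)·1 = 1/3.
If it is in locker 2 (prior 1/3): locker 3 is available, opened with probability 4/5; weight (1/3)·(4/5) = 4/15.
If it is in locker 3 (prior 1/3): the attendant opened locker 3, so this case is ruled out; weight (1/3)·0 = 0.
The weights sum to 3/5.
So P(the prize voucher in locker 1 | the attendant opened locker 3) = (1/3) / (3/5) = 5/9.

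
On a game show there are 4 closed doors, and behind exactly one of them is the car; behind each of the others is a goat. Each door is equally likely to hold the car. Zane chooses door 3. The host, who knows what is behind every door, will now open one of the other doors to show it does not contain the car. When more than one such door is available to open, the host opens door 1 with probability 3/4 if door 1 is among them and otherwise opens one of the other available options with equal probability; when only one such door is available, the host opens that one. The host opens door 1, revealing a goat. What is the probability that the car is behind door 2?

Consider each possible location of the car in turn.
If it is behind door 1 (prior 1/4): the host opened door 1, so this case is ruled out; weight (1/4)·0 = 0.
If it is behind any of doors 2, 3, and 4 (prior 1/4 each): door 1 is available, opened with probability 3/4; weight (1/4)·(3/4) = 3/16 each.
The weights sum to 9/16.
So P(the car behind door 2 | the host opened door 1) = (3/16) / (9/16) = 1/3.

1/3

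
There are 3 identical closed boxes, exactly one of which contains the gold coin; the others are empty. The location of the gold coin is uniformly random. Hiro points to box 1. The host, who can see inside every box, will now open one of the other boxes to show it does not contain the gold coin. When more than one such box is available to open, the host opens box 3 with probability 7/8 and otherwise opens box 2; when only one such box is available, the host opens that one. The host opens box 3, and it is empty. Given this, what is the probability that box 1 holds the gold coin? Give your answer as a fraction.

Condition on the true location of the gold coin.
If it is in box 1 (prior 1/3): box 3 is available, opened with probability 7/8; weight (1/3)·(7/8) = 7/24.
If it is in box 2 (prior 1/3): only box 3 is available, probability 1; weight (1/3)·1 = 1/3.
If it is in box 3 (prior 1/3): the host opened box 3, so this case is ruled out; weight (1/3)·0 = 0.
The weights sum to 5/8.
So P(the gold coin in box 1 | the host opened box 3) = (7/24) / (5/8) = 7/15.

7/15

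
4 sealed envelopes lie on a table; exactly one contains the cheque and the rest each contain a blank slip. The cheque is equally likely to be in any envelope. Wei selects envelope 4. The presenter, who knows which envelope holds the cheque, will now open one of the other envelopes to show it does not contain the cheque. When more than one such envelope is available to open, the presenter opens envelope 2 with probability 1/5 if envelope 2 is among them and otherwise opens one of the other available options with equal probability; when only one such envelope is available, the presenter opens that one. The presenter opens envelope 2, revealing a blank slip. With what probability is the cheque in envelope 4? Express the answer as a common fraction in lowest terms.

Condition on the true location of the cheque.
If it is in any of envelopes 1, 3, and 4 (prior 1/4 each): envelope 2 is available, opened with probability 1/5; weight (1/4)·(1/5) = 1/20 each.
If it is in envelope 2 (prior 1/4): the presenter opened envelope 2, so this case is ruled out; weight (1/4)·0 = 0.
The weights sum to 3/20.
So P(the cheque in envelope 4 | the presenter opened envelope 2) = (1/20) / (3/20) = 1/3.

1/3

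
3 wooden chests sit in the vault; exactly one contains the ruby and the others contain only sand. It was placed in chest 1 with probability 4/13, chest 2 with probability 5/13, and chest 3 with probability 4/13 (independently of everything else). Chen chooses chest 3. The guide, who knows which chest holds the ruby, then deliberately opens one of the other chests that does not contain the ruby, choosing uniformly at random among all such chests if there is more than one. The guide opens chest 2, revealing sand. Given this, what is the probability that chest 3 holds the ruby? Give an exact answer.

Apply Bayes' rule, conditioning on where the ruby actually is.
If it is in chest 1 (prior 4/13): the guide has no choice, probability 1; weight (4/13)·1 = 4/13.
If it is in chest 2 (prior 5/13): the guide opened chest 2, so this case is ruled out; weight (5/13)·0 = 0.
If it is in chest 3 (prior 4/13): the guide has 2 equally likely choices, so probability 1/2; weight (4/13)·(1/2) = 2/13.
The weights sum to 6/13.
So P(the ruby in chest 3 | the guide opened chest 2) = (2/13) / (6/13) = 1/3.

1/3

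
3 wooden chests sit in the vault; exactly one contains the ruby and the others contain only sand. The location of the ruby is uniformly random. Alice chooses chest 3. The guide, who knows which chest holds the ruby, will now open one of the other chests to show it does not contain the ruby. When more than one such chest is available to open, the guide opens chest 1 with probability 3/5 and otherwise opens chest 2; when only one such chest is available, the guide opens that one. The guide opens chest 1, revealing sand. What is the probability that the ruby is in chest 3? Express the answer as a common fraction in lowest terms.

3/8

Condition on the true location of the ruby.
If it is in chest 1 (prior 1/3): the guide opened chest 1, so this case is ruled out; weight (1/3)·0 = 0.
If it is in chest 2 (prior 1/3): only chest 1 is available, probability 1; weight (1/3)·1 = 1/3.
If it is in chest 3 (prior 1/3): chest 1 is available, opened with probability 3/5; weight (1/3)·(3/5) = 1/5.
The weights sum to 8/15.
So P(the ruby in chest 3 | the guide opened chest 1) = (1/5) / (8/15) = 3/8.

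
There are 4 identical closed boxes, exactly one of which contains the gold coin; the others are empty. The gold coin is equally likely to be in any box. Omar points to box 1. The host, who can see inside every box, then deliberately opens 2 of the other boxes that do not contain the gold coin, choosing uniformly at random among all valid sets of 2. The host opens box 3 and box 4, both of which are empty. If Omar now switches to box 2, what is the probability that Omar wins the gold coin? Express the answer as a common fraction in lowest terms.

3/4

Consider each possible location of the gold coin in turn.
If it is in box 1 (prior 1/4): the host has 3 equally likely choices, so probability 1/3; weight (1/4)·(1/3) = 1/12.
If it is in box 2 (prior 1/4): the host has no choice, probability 1; weight (1/4)·1 = 1/4.
If it is in either of boxes 3 and 4 (prior 1/4 each): that box was opened and seen not to hold the prize — ruled out; weight (1/4)·0 = 0 each.
The weights sum to 1/3.
So P(the gold coin in box 2 | the host opened box 3 and box 4) = (1/4) / (1/3) = 3/4.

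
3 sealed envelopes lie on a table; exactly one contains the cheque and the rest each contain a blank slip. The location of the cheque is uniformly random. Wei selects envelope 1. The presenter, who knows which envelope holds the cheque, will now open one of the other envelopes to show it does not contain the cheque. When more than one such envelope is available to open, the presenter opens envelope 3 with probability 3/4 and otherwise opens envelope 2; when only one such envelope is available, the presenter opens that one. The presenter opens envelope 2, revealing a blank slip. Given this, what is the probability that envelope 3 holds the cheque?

Consider each possible location of the cheque in turn.
If it is in envelope 1 (prior 1/3): envelope 3 is available but not opened, probability 1/4; weight (1/3)·(1/4) = 1/12.
If it is in envelope 2 (prior 1/3): the presenter opened envelope 2, so this case is ruled out; weight (1/3)·0 = 0.
If it is in envelope 3 (prior 1/3): only envelope 2 is available, probability 1; weight (1/3)·1 = 1/3.
The weights sum to 5/12.
So P(the cheque in envelope 3 | the presenter opened envelope 2) = (1/3) / (5/12) = 4/5.

4/5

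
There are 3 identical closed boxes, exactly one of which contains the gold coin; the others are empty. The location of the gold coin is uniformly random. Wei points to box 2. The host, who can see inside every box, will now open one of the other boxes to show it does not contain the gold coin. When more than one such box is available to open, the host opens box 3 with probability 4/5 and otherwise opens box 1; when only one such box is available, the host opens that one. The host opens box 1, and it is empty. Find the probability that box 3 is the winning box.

5/6

Apply Bayes' rule, conditioning on where the gold coin actually is.
If it is in box 1 (prior 1/3): the host opened box 1, so this case is ruled out; weight (1/3)·0 = 0.
If it is in box 2 (prior 1/3): box 3 is available but not opened, probability 1/5; weight (1/3)·(1/5) = 1/15.
If it is in box 3 (prior 1/3): only box 1 is available, probability 1; weight (1/3)·1 = 1/3.
The weights sum to 2/5.
So P(the gold coin in box 3 | the host opened box 1) = (1/3) / (2/5) = 5/6.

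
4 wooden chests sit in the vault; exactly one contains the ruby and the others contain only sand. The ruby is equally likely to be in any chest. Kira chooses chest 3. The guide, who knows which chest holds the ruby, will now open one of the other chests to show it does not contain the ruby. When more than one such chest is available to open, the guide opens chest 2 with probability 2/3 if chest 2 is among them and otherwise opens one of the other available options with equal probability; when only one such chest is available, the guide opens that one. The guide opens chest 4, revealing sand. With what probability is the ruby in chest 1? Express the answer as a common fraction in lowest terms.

1/3

Consider each possible location of the ruby in turn.
If it is in chest 1 (prior 1/4): chest 2 is available but not opened, probability 1/3; weight (1/4)·(1/3) = 1/12.
If it is in chest 2 (prior 1/4): chest 2 holds the prize so is unavailable; the guide chooses uniformly among the 2 others, probability 1/2; weight (1/4)·(1/2) = 1/8.
If it is in chest 3 (prior 1/4): chest 2 is available but not opened; chest 4 gets probability (1 − 2/3)/2 = 1/6; weight (1/4)·(1/6) = 1/24.
If it is in chest 4 (prior 1/4): the guide opened chest 4, so this case is ruled out; weight (1/4)·0 = 0.
The weights sum to 1/4.
So P(the ruby in chest 1 | the guide opened chest 4) = (1/12) / (1/4) = 1/3.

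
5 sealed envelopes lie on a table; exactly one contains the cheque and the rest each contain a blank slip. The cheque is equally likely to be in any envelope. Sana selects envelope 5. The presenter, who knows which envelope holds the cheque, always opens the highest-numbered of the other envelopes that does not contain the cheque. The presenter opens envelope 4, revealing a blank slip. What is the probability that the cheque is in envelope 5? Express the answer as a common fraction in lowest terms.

Condition on the true location of the cheque.
If it is in any of envelopes 1, 2, 3, and 5 (prior 1/5 each): envelope 4 is the highest-numbered option available, probability 1; weight (1/5)·1 = 1/5 each.
If it is in envelope 4 (prior 1/5): the presenter opened envelope 4, so this case is ruled out; weight (1/5)·0 = 0.
The weights sum to 4/5.
So P(the cheque in envelope 5 | the presenter opened envelope 4) = (1/5) / (4/5) = 1/4.

1/4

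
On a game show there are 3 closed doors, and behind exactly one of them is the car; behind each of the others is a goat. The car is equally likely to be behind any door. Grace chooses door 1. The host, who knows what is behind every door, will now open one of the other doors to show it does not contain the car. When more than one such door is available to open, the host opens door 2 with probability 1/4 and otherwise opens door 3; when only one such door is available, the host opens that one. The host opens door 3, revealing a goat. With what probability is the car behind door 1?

3/7

Apply Bayes' rule, conditioning on where the car actually is.
If it is behind door 1 (prior 1/3): door 2 is available but not opened, probability 3/4; weight (1/3)·(3/4) = 1/4.
If it is behind door 2 (prior 1/3): only door 3 is available, probability 1; weight (1/3)·1 = 1/3.
If it is behind door 3 (prior 1/3): the host opened door 3, so this case is ruled out; weight (1/3)·0 = 0.
The weights sum to 7/12.
So P(the car behind door 1 | the host opened door 3) = (1/4) / (7/12) = 3/7.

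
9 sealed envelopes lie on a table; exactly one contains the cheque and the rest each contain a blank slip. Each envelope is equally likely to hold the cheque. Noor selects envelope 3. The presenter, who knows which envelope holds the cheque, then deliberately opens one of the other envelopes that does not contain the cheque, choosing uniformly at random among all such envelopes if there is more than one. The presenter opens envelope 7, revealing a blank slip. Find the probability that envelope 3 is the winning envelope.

Condition on the true location of the cheque.
If it is in any of envelopes 1, 2, 4, 5, 6, 8, and 9 (prior 1/9 each): the presenter has 7 equally likely choices, so probability 1/7; weight (1/9)·(1/7) = 1/63 each.
If it is in envelope 3 (prior 1/9): the presenter has 8 equally likely choices, so probability 1/8; weight (1/9)·(1/8) = 1/72.
If it is in envelope 7 (prior 1/9): the presenter opened envelope 7, so this case is ruled out; weight (1/9)·0 = 0.
The weights sum to 1/8.
So P(the cheque in envelope 3 | the presenter opened envelope 7) = (1/72) / (1/8) = 1/9.

1/9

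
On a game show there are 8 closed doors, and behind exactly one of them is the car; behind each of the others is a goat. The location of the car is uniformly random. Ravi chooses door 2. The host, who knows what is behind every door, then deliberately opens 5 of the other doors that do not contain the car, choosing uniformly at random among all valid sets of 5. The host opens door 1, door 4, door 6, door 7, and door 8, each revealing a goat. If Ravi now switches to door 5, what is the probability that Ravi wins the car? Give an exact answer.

Consider each possible location of the car in turn.
If it is behind any of doors 1, 4, 6, 7, and 8 (prior 1/8 each): that door was opened and seen not to hold the prize — ruled out; weight (1/8)·0 = 0 each.
If it is behind door 2 (prior 1/8): the host has 21 equally likely choices, so probability 1/21; weight (1/8)·(1/21) = 1/168.
If it is behind either of doors 3 and 5 (prior 1/8 each): the host has 6 equally likely choices, so probability 1/6; weight (1/8)·(1/6) = 1/48 each.
The weights sum to 1/21.
So P(the car behind door 5 | the host opened door 1, door 4, door 6, door 7, and door 8) = (1/48) / (1/21) = 7/16.

7/16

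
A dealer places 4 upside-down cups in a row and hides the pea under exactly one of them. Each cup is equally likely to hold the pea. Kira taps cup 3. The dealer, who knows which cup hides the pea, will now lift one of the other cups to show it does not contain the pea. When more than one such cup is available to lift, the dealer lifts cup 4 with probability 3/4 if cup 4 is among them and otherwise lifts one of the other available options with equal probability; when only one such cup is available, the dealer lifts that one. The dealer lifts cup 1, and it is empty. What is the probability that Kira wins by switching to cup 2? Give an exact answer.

2/7

Condition on the true location of the pea.
If it is under cup 1 (prior 1/4): the dealer opened cup 1, so this case is ruled out; weight (1/4)·0 = 0.
If it is under cup 2 (prior 1/4): cup 4 is available but not opened, probability 1/4; weight (1/4)·(1/4) = 1/16.
If it is under cup 3 (prior 1/4): cup 4 is available but not opened; cup 1 gets probability (1 − 3/4)/2 = 1/8; weight (1/4)·(1/8) = 1/32.
If it is under cup 4 (prior 1/4): cup 4 holds the prize so is unavailable; the dealer chooses uniformly among the 2 others, probability 1/2; weight (1/4)·(1/2) = 1/8.
The weights sum to 7/32.
So P(the pea under cup 2 | the dealer opened cup 1) = (1/16) / (7/32) = 2/7.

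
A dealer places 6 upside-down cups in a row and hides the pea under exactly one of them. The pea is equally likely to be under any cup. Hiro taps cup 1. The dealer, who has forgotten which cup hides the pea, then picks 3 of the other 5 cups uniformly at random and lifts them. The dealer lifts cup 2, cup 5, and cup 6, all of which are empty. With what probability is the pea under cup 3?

1/3

Consider each possible location of the pea in turn.
If it is under any of cups 1, 3, and 4 (prior 1/6 each): the dealer picks exactly this set with probability 1/10 regardless, and none is the prize; weight (1/6)·(1/10) = 1/60 each.
If it is under any of cups 2, 5, and 6 (prior 1/6 each): that cup was opened and seen not to hold the prize — ruled out; weight (1/6)·0 = 0 each.
The weights sum to 1/20.
So P(the pea under cup 3 | the dealer opened cup 2, cup 5, and cup 6) = (1/60) / (1/20) = 1/3.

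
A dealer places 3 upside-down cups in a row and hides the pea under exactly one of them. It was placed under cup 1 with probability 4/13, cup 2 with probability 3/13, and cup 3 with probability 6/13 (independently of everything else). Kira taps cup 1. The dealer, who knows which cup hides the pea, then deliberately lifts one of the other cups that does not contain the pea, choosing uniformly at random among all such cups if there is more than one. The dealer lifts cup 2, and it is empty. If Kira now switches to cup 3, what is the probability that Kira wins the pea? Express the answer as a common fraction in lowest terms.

3/4

Apply Bayes' rule, conditioning on where the pea actually is.
If it is under cup 1 (prior 4/13): the dealer has 2 equally likely choices, so probability 1/2; weight (4/13)·(1/2) = 2/13.
If it is under cup 2 (prior 3/13): the dealer opened cup 2, so this case is ruled out; weight (3/13)·0 = 0.
If it is under cup 3 (prior 6/13): the dealer has no choice, probability 1; weight (6/13)·1 = 6/13.
The weights sum to 8/13.
So P(the pea under cup 3 | the dealer opened cup 2) = (6/13) / (8/13) = 3/4.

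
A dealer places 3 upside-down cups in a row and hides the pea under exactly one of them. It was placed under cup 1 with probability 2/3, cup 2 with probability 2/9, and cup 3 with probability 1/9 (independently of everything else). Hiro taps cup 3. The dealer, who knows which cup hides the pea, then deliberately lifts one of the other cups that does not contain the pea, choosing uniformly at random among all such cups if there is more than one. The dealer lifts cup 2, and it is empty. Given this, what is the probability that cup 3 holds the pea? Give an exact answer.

Condition on the true location of the pea.
If it is under cup 1 (prior 2/3): the dealer has no choice, probability 1; weight (2/3)·1 = 2/3.
If it is under cup 2 (prior 2/9): the dealer opened cup 2, so this case is ruled out; weight (2/9)·0 = 0.
If it is under cup 3 (prior 1/9): the dealer has 2 equally likely choices, so probability 1/2; weight (1/9)·(1/2) = 1/18.
The weights sum to 13/18.
So P(the pea under cup 3 | the dealer opened cup 2) = (1/18) / (13/18) = 1/13.

1/13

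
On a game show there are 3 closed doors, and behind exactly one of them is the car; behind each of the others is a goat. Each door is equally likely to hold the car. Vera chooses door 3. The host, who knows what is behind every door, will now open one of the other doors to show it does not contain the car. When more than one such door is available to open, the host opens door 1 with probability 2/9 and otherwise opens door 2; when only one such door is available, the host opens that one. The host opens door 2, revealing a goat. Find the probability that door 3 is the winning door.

7/16

Consider each possible location of the car in turn.
If it is behind door 1 (prior 1/3): only door 2 is available, probability 1; weight (1/3)·1 = 1/3.
If it is behind door 2 (prior 1/3): the host opened door 2, so this case is ruled out; weight (1/3)·0 = 0.
If it is behind door 3 (prior 1/3): door 1 is available but not opened, probability 7/9; weight (1/3)·(7/9) = 7/27.
The weights sum to 16/27.
So P(the car behind door 3 | the host opened door 2) = (7/27) / (16/27) = 7/16.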